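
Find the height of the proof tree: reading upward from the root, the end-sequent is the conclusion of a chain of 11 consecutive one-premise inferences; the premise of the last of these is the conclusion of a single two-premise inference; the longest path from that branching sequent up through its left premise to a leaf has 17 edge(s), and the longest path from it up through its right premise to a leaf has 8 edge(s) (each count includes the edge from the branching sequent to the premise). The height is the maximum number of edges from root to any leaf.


Longest path through the left premise: 17 edges (measured from the branching sequent)
Longest path through the right premise: 8 edges
Height of the subtree rooted at the branching sequent: max(17, 8) = 17
The branching sequent sits 11 edges above the root (the chain of one-premise inferences), so height = 17 + 11 = 28

28


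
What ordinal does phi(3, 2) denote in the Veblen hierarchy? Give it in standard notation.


phi(3, 2):
phi(3, beta) = eta_beta (the beta-th eta number, fixed point of zeta).
phi(3, 2) = eta_2

eta_2


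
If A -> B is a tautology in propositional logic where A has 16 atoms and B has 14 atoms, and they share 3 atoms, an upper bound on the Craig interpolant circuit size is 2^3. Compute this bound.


Shared atoms = 3
Craig interpolant size bound = 2^3
= 8

8


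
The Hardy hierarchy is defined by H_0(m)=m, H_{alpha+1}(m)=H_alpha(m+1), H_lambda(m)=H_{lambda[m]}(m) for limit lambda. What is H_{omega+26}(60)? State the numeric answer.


H_{omega+26}(60):
Unwind the 26 successor steps: H_{omega+26}(60) = H_omega(60+26) = H_omega(86).
H_omega(m) = H_m(m) = m + m = 2m.
Result = 2 * 86 = 172

172


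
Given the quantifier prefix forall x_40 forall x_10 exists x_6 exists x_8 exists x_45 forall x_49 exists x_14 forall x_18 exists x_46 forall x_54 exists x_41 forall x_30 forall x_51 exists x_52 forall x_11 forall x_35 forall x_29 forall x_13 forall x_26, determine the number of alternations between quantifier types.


Walk the prefix and count type changes:
  position 1: forall -> forall
  position 2: forall -> exists <-- alternation
  position 3: exists -> exists
  position 4: exists -> exists
  position 5: exists -> forall <-- alternation
  position 6: forall -> exists <-- alternation
  position 7: exists -> forall <-- alternation
  position 8: forall -> exists <-- alternation
  position 9: exists -> forall <-- alternation
  position 10: forall -> exists <-- alternation
  position 11: exists -> forall <-- alternation
  position 12: forall -> forall
  position 13: forall -> exists <-- alternation
  position 14: exists -> forall <-- alternation
  position 15: forall -> forall
  position 16: forall -> forall
  position 17: forall -> forall
  position 18: forall -> forall
Total alternations = 10

10


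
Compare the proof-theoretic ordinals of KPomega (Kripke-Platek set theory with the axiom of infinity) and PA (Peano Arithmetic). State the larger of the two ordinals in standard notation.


Proof-theoretic ordinal of KPomega (Kripke-Platek set theory with the axiom of infinity): psi_0(epsilon_{Omega+1})
Proof-theoretic ordinal of PA (Peano Arithmetic): epsilon_0
Comparing: epsilon_0 < psi_0(epsilon_{Omega+1}).
The larger ordinal is psi_0(epsilon_{Omega+1}) (from KPomega (Kripke-Platek set theory with the axiom of infinity)).

psi_0(epsilon_{Omega+1})


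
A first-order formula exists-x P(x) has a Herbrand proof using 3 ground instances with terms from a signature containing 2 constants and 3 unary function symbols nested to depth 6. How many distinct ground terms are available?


Herbrand terms by depth:
Depth 0: 2 constants
Depth 1: 6 new terms (running total: 8)
Depth 2: 18 new terms (running total: 26)
Depth 3: 54 new terms (running total: 80)
Depth 4: 162 new terms (running total: 242)
Depth 5: 486 new terms (running total: 728)
Depth 6: 1458 new terms (running total: 2186)
Total distinct ground terms = 2186

2186


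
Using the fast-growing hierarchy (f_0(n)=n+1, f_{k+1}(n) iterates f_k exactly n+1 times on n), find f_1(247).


f_1(247) = f_0^248(247)
f_0 adds 1 each time, applied 248 times.
f_1(247) = 247 + 248 = 495

495


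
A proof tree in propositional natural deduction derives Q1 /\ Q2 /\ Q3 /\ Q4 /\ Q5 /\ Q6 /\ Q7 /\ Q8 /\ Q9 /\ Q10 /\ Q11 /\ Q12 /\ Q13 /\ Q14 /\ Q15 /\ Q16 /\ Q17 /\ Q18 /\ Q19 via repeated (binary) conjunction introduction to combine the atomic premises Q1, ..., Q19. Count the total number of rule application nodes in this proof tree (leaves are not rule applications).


The target conjunction has 19 conjuncts, i.e. 18 binary /\ connectives.
Each conjunction-intro joins two pieces, so 19 atoms require 19-1 = 18 applications.
Total inference nodes = 18

18


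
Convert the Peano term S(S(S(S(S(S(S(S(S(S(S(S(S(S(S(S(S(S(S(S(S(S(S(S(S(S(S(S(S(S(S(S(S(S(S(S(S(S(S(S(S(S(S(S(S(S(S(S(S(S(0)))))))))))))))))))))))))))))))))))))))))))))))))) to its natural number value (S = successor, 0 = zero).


Counting successors applied to 0:
50 applications of S to 0 = 50

50


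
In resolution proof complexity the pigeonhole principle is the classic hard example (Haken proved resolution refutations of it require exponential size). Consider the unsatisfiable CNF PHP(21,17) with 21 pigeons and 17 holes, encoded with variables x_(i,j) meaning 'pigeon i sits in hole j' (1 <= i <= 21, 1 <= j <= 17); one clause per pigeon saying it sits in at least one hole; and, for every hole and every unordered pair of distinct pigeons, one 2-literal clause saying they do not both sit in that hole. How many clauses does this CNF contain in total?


PHP(21,17): 21 pigeons, 17 holes, 21*17 = 357 variables.
- pigeon clauses: one per pigeon -> 21 clauses
- hole clauses: 17 holes * C(21,2) = 17 * 210 -> 3570 clauses
Total clauses = 21 + 3570 = 3591

3591


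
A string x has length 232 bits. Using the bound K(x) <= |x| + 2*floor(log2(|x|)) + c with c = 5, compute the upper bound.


floor(log2(232)) = 7
2 * 7 = 14
K(x) <= 232 + 14 + 5 = 251

251


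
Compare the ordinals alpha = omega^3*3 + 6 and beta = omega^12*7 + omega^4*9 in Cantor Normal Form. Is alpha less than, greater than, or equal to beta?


Compare term by term from highest exponent:
alpha = omega^3*3 + 6
beta = omega^12*7 + omega^4*9
Term 1: alpha has omega^3*3, beta has omega^12*7
Term 2: alpha has omega^0*6, beta has omega^4*9
Result: alpha < beta

alpha < beta


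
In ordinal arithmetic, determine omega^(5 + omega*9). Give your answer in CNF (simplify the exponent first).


omega^(5 + omega*9):
In ordinal addition a term is absorbed by a following term of strictly larger exponent: 0 < 1, so 5 + omega*9 = omega*9.
omega raised to a CNF ordinal is a single CNF term: Result = omega^(omega*9)

omega^(omega*9)


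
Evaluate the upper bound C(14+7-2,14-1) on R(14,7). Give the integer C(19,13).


R(14,7) <= C(14+7-2, 14-1) = C(19, 13)
C(19, 13) = 19! / (13! * 6!)
= 27132

27132


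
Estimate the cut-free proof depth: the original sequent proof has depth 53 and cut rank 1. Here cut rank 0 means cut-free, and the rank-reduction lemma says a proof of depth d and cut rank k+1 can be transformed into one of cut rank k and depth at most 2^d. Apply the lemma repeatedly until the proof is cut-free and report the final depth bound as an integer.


Each rank reduction sends depth d to at most 2^d; cut rank r needs r reductions.
2_0(53) = 53
2_1(53) = 2^53 = 9007199254740992
Cut-free depth bound = 9007199254740992

9007199254740992


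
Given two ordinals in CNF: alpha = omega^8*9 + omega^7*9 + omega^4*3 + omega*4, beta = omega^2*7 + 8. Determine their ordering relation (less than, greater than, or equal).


Compare term by term from highest exponent:
alpha = omega^8*9 + omega^7*9 + omega^4*3 + omega*4
beta = omega^2*7 + 8
Term 1: alpha has omega^8*9, beta has omega^2*7
Term 2: alpha has omega^7*9, beta has omega^0*8
Term 3: alpha has omega^4*3, beta has omega^0*0
Term 4: alpha has omega^1*4, beta has omega^0*0
Result: alpha > beta

alpha > beta


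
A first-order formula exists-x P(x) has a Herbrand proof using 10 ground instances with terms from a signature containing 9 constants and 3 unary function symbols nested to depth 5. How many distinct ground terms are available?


Herbrand terms by depth:
Depth 0: 9 constants
Depth 1: 27 new terms (running total: 36)
Depth 2: 81 new terms (running total: 117)
Depth 3: 243 new terms (running total: 360)
Depth 4: 729 new terms (running total: 1089)
Depth 5: 2187 new terms (running total: 3276)
Total distinct ground terms = 3276

3276


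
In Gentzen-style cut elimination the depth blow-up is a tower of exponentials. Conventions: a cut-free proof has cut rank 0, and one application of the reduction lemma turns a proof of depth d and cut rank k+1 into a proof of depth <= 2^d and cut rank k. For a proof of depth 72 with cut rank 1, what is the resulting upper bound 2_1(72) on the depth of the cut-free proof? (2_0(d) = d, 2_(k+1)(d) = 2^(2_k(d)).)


Each rank reduction sends depth d to at most 2^d; cut rank r needs r reductions.
2_0(72) = 72
2_1(72) = 2^72 = 4722366482869645213696
Cut-free depth bound = 4722366482869645213696

4722366482869645213696


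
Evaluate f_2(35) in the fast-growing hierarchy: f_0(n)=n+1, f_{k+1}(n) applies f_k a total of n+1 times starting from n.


f_2(35) = f_1^36(35)
f_1(m) = 2m + 1.
Iterating: f_1^k(n) = 2^k*(n+1) - 1.
f_2(35) = 2^36*(35+1) - 1 = 68719476736*36 - 1 = 2473901162495

2473901162495


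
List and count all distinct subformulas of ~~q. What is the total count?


Formula: ~~q
Subformulas found:
  1. q
  2. ~q
  3. ~~q
Total distinct subformulas = 3

3


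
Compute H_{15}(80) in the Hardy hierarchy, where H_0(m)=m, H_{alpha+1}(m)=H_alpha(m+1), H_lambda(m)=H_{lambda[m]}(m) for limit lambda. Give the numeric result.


H_15(80):
For finite ordinals k, H_k(n) = n + k (each successor step adds 1).
H_15(80) = 80 + 15 = 95

95


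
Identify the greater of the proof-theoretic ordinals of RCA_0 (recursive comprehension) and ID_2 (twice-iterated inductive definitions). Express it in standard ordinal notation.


Proof-theoretic ordinal of RCA_0 (recursive comprehension): omega^omega
Proof-theoretic ordinal of ID_2 (twice-iterated inductive definitions): psi_0(epsilon_{Omega_2+1})
Comparing: omega^omega < psi_0(epsilon_{Omega_2+1}).
The larger ordinal is psi_0(epsilon_{Omega_2+1}) (from ID_2 (twice-iterated inductive definitions)).

psi_0(epsilon_{Omega_2+1})


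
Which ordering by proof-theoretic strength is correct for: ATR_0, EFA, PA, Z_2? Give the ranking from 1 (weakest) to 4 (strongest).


Ordering by consistency strength:
1. EFA
2. PA
3. ATR_0
4. Z_2


ATR_0=3, EFA=1, PA=2, Z_2=4


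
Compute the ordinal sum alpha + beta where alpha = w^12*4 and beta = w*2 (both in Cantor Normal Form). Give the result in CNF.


Ordinal addition w^12*4 + w*2:
Leading exponent of alpha (12) > leading exponent of beta (1).
Since alpha's term has higher exponent than beta's leading term,
the sum is simply alpha followed by beta.
Result = w^12*4 + w*2

w^12*4 + w*2


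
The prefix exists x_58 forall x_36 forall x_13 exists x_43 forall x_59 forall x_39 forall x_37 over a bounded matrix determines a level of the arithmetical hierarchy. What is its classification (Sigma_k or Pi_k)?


Leading quantifier is exists, so the class is Sigma.
Number of quantifier blocks = alternations + 1 = 3 + 1 = 4.
Classification: Sigma_4

Sigma_4


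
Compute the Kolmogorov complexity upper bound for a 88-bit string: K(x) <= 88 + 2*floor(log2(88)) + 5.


floor(log2(88)) = 6
2 * 6 = 12
K(x) <= 88 + 12 + 5 = 105

105


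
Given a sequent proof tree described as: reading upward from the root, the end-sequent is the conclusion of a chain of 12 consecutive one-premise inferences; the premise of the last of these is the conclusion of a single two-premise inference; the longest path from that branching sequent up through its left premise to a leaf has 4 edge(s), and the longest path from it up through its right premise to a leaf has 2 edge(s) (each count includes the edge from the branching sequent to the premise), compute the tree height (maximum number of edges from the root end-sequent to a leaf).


Longest path through the left premise: 4 edges (measured from the branching sequent)
Longest path through the right premise: 2 edges
Height of the subtree rooted at the branching sequent: max(4, 2) = 4
The branching sequent sits 12 edges above the root (the chain of one-premise inferences), so height = 4 + 12 = 16

16


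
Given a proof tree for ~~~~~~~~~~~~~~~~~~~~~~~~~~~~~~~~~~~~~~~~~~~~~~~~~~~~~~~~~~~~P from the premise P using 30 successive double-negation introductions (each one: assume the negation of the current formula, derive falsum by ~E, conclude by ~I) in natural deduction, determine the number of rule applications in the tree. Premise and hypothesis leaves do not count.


Each double-negation introduction (from C infer ~~C) uses 2 inference nodes: one ~E (C and ~C give falsum) and one ~I (discharge ~C).
30 double negations = 30 * 2 = 60 inference nodes.

60


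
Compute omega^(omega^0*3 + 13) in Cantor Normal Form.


omega^(omega^0*3 + 13):
omega^0 = 1, so the exponent is 3 + 13 = 16 (finite ordinal addition).
Result = omega^16, already a single CNF term.

omega^16


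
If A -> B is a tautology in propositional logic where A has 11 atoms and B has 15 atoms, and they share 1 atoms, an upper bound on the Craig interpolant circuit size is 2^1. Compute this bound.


Shared atoms = 1
Craig interpolant size bound = 2^1
= 2

2


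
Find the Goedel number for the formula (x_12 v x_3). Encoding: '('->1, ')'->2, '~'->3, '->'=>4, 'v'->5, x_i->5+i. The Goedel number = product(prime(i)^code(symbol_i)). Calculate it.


Formula: (x_12 v x_3)
Symbol codes: [1, 17, 5, 8, 2]
Primes: [2, 3, 5, 7, 11]
p_1^1 = 2^1 = 2
p_2^17 = 3^17 = 129140163
p_3^5 = 5^5 = 3125
p_4^8 = 7^8 = 5764801
p_5^2 = 11^2 = 121
Product = 563003426481938268750

563003426481938268750


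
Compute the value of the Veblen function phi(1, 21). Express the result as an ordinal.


phi(1, 21):
phi(1, beta) = epsilon_beta (the beta-th epsilon number).
phi(1, 21) = epsilon_21

epsilon_21


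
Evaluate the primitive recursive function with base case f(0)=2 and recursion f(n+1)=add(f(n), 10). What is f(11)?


f(0) = 2
f(1) = add(f(0), 10) = add(2, 10) = 12
f(2) = add(f(1), 10) = add(12, 10) = 22
f(3) = add(f(2), 10) = add(22, 10) = 32
f(4) = add(f(3), 10) = add(32, 10) = 42
f(5) = add(f(4), 10) = add(42, 10) = 52
f(6) = add(f(5), 10) = add(52, 10) = 62
f(7) = add(f(6), 10) = add(62, 10) = 72
f(8) = add(f(7), 10) = add(72, 10) = 82
f(9) = add(f(8), 10) = add(82, 10) = 92
f(10) = add(f(9), 10) = add(92, 10) = 102
f(11) = add(f(10), 10) = add(102, 10) = 112


112


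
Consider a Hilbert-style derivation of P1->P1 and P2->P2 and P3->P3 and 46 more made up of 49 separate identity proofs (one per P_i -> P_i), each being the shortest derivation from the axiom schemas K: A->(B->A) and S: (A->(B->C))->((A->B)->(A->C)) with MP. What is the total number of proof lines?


The shortest proof of A->A from K and S in the Hilbert calculus has exactly 5 lines:
(1) K instance A->((A->A)->A), (2) S instance, (3) MP on 1,2, (4) K instance A->(A->A), (5) MP on 3,4.
For 49 independent identities: 49 * 5 = 245 lines total.

245


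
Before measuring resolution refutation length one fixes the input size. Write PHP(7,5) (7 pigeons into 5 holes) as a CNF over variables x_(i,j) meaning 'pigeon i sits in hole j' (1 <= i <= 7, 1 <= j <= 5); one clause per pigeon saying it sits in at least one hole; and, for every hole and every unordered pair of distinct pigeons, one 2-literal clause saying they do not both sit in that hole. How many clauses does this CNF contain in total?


PHP(7,5): 7 pigeons, 5 holes, 7*5 = 35 variables.
- pigeon clauses: one per pigeon -> 7 clauses
- hole clauses: 5 holes * C(7,2) = 5 * 21 -> 105 clauses
Total clauses = 7 + 105 = 112

112


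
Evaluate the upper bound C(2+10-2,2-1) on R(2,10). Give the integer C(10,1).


R(2,10) <= C(2+10-2, 2-1) = C(10, 1)
C(10, 1) = 10! / (1! * 9!)
= 10

10


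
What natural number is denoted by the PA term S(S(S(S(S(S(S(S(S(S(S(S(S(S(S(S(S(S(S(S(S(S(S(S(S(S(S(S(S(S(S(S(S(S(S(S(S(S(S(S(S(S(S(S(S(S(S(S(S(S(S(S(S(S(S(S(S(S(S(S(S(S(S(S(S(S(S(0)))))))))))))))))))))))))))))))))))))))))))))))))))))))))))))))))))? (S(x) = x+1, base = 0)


Counting successors applied to 0:
67 applications of S to 0 = 67

67


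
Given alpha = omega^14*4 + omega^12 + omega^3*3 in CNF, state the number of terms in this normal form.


CNF: omega^14*4 + omega^12 + omega^3*3
Count the summands separated by '+':
  term 1: omega^14*4
  term 2: omega^12
  term 3: omega^3*3
Total terms = 3

3


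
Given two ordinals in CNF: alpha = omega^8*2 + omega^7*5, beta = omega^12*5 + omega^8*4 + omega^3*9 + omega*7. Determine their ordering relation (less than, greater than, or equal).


Compare term by term from highest exponent:
alpha = omega^8*2 + omega^7*5
beta = omega^12*5 + omega^8*4 + omega^3*9 + omega*7
Term 1: alpha has omega^8*2, beta has omega^12*5
Term 2: alpha has omega^7*5, beta has omega^8*4
Term 3: alpha has omega^0*0, beta has omega^3*9
Term 4: alpha has omega^0*0, beta has omega^1*7
Result: alpha < beta

alpha < beta


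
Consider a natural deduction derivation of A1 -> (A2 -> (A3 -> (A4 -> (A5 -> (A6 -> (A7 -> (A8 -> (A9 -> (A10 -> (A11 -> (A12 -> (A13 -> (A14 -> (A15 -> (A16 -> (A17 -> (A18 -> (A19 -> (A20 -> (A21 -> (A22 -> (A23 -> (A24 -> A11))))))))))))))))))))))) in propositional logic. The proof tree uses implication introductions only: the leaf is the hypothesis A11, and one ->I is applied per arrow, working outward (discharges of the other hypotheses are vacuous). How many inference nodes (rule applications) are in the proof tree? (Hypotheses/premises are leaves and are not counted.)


The formula has 24 arrows (->); its innermost consequent A11 is one of the antecedents,
so the proof starts from the hypothesis leaf A11 (not a rule application) and closes one arrow per ->I.
Building A1 -> (A2 -> (A3 -> (A4 -> (A5 -> (A6 -> (A7 -> (A8 -> (A9 -> (A10 -> (A11 -> (A12 -> (A13 -> (A14 -> (A15 -> (A16 -> (A17 -> (A18 -> (A19 -> (A20 -> (A21 -> (A22 -> (A23 -> (A24 -> A11))))))))))))))))))))))) therefore takes 24 nested implication introductions.
Total inference nodes = 24

24


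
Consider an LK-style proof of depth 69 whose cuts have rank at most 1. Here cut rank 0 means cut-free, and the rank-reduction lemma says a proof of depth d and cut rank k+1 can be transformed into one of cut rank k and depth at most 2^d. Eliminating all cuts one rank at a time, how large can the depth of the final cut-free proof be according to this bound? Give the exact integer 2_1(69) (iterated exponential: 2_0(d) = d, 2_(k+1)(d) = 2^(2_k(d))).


Each rank reduction sends depth d to at most 2^d; cut rank r needs r reductions.
2_0(69) = 69
2_1(69) = 2^69 = 590295810358705651712
Cut-free depth bound = 590295810358705651712

590295810358705651712


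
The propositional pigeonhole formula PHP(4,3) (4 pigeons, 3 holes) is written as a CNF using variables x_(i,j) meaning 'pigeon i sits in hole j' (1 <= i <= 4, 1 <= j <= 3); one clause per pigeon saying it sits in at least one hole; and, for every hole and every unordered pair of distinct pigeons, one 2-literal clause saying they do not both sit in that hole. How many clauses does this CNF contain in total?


PHP(4,3): 4 pigeons, 3 holes, 4*3 = 12 variables.
- pigeon clauses: one per pigeon -> 4 clauses
- hole clauses: 3 holes * C(4,2) = 3 * 6 -> 18 clauses
Total clauses = 4 + 18 = 22

22


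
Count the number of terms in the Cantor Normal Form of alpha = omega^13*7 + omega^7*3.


CNF: omega^13*7 + omega^7*3
Count the summands separated by '+':
  term 1: omega^13*7
  term 2: omega^7*3
Total terms = 2

2


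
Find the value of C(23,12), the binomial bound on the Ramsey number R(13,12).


R(13,12) <= C(13+12-2, 13-1) = C(23, 12)
C(23, 12) = 23! / (12! * 11!)
= 1352078

1352078


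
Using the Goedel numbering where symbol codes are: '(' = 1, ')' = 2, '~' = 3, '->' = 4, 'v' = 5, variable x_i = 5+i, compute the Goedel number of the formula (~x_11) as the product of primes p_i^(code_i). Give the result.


Formula: (~x_11)
Symbol codes: [1, 3, 16, 2]
Primes: [2, 3, 5, 7]
p_1^1 = 2^1 = 2
p_2^3 = 3^3 = 27
p_3^16 = 5^16 = 152587890625
p_4^2 = 7^2 = 49
Product = 403747558593750

403747558593750


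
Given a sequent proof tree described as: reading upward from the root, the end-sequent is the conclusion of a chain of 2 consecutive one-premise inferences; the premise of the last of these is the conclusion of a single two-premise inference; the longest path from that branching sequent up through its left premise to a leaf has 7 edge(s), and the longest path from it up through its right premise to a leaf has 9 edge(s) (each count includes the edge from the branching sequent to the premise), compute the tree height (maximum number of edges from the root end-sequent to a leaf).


Longest path through the left premise: 7 edges (measured from the branching sequent)
Longest path through the right premise: 9 edges
Height of the subtree rooted at the branching sequent: max(7, 9) = 9
The branching sequent sits 2 edges above the root (the chain of one-premise inferences), so height = 9 + 2 = 11

11


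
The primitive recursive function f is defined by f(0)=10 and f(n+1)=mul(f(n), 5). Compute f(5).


f(0) = 10
f(1) = mul(f(0), 5) = mul(10, 5) = 50
f(2) = mul(f(1), 5) = mul(50, 5) = 250
f(3) = mul(f(2), 5) = mul(250, 5) = 1250
f(4) = mul(f(3), 5) = mul(1250, 5) = 6250
f(5) = mul(f(4), 5) = mul(6250, 5) = 31250


31250


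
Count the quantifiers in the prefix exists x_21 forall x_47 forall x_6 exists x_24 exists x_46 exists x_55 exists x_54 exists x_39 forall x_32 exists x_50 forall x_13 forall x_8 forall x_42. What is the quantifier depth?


Quantifier prefix has 13 quantifier symbols.
Quantifier depth = 13

13


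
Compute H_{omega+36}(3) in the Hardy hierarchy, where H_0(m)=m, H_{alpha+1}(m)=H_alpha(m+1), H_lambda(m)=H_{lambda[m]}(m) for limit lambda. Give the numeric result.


H_{omega+36}(3):
Unwind the 36 successor steps: H_{omega+36}(3) = H_omega(3+36) = H_omega(39).
H_omega(m) = H_m(m) = m + m = 2m.
Result = 2 * 39 = 78

78


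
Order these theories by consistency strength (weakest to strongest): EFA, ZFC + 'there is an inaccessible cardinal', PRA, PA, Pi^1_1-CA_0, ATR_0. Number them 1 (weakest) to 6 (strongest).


Ordering by consistency strength:
1. EFA
2. PRA
3. PA
4. ATR_0
5. Pi^1_1-CA_0
6. ZFC + 'there is an inaccessible cardinal'


EFA=1, ZFC + 'there is an inaccessible cardinal'=6, PRA=2, PA=3, Pi^1_1-CA_0=5, ATR_0=4


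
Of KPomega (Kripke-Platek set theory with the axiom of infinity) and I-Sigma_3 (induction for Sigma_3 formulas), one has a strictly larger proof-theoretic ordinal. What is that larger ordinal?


Proof-theoretic ordinal of KPomega (Kripke-Platek set theory with the axiom of infinity): psi_0(epsilon_{Omega+1})
Proof-theoretic ordinal of I-Sigma_3 (induction for Sigma_3 formulas): omega^(omega^(omega^omega))
Comparing: omega^(omega^(omega^omega)) < psi_0(epsilon_{Omega+1}).
The larger ordinal is psi_0(epsilon_{Omega+1}) (from KPomega (Kripke-Platek set theory with the axiom of infinity)).

psi_0(epsilon_{Omega+1})


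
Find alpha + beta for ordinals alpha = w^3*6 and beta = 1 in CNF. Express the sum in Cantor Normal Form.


Ordinal addition w^3*6 + 1:
Leading exponent of alpha (3) > leading exponent of beta (0).
Since alpha's term has higher exponent than beta's leading term,
the sum is simply alpha followed by beta.
Result = w^3*6 + 1

w^3*6 + 1


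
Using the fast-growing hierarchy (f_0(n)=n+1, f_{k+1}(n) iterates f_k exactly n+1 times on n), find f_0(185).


f_0(185) = 185 + 1 = 186

186


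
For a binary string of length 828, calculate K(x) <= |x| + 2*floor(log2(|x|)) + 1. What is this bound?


floor(log2(828)) = 9
2 * 9 = 18
K(x) <= 828 + 18 + 1 = 847

847


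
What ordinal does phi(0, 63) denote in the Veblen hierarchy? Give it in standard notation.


phi(0, 63):
phi(0, beta) = omega^beta by definition.
phi(0, 63) = omega^63

omega^63


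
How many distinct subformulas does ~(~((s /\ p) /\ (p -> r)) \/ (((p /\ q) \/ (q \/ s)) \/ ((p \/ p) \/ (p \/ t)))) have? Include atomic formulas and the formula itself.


Formula: ~(~((s /\ p) /\ (p -> r)) \/ (((p /\ q) \/ (q \/ s)) \/ ((p \/ p) \/ (p \/ t))))
Subformulas found:
  1. r
  2. q
  3. s
  4. t
  5. p
  6. (p \/ p)
  7. (s /\ p)
  8. (p /\ q)
  9. (p \/ t)
  10. (q \/ s)
  11. (p -> r)
  12. ((p /\ q) \/ (q \/ s))
  13. ((s /\ p) /\ (p -> r))
  14. ((p \/ p) \/ (p \/ t))
  15. ~((s /\ p) /\ (p -> r))
  16. (((p /\ q) \/ (q \/ s)) \/ ((p \/ p) \/ (p \/ t)))
  17. (~((s /\ p) /\ (p -> r)) \/ (((p /\ q) \/ (q \/ s)) \/ ((p \/ p) \/ (p \/ t))))
  18. ~(~((s /\ p) /\ (p -> r)) \/ (((p /\ q) \/ (q \/ s)) \/ ((p \/ p) \/ (p \/ t))))
Total distinct subformulas = 18

18


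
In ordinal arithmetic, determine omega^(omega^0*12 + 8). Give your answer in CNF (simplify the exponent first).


omega^(omega^0*12 + 8):
omega^0 = 1, so the exponent is 12 + 8 = 20 (finite ordinal addition).
Result = omega^20, already a single CNF term.

omega^20


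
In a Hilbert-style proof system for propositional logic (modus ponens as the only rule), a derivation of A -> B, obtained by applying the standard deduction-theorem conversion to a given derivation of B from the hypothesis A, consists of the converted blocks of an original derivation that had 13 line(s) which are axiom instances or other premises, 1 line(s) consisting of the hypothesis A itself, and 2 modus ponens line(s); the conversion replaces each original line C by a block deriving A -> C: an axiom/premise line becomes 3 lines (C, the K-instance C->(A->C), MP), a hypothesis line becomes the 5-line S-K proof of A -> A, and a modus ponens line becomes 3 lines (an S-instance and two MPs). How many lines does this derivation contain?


Deduction-theorem conversion, block by block:
- 13 axiom/premise lines -> 3 lines each = 39
- 1 hypothesis lines -> 5 lines each (identity proof A->A) = 5
- 2 MP lines -> 3 lines each (S-instance, MP, MP) = 6
Total = 39 + 5 + 6 = 50 lines.

50


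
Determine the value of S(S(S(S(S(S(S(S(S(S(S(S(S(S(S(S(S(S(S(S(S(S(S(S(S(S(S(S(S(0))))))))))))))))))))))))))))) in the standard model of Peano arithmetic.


Counting successors applied to 0:
29 applications of S to 0 = 29

29


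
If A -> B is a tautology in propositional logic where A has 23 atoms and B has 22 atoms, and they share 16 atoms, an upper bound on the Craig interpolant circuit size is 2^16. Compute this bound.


Shared atoms = 16
Craig interpolant size bound = 2^16
= 65536

65536


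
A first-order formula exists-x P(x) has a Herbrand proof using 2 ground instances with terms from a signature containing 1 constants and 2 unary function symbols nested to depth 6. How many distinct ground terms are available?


Herbrand terms by depth:
Depth 0: 1 constants
Depth 1: 2 new terms (running total: 3)
Depth 2: 4 new terms (running total: 7)
Depth 3: 8 new terms (running total: 15)
Depth 4: 16 new terms (running total: 31)
Depth 5: 32 new terms (running total: 63)
Depth 6: 64 new terms (running total: 127)
Total distinct ground terms = 127

127


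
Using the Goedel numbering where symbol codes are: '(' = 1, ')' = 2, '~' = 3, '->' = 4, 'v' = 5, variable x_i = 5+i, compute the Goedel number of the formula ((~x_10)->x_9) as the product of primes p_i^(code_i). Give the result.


Formula: ((~x_10)->x_9)
Symbol codes: [1, 1, 3, 15, 2, 4, 14, 2]
Primes: [2, 3, 5, 7, 11, 13, 17, 19]
p_1^1 = 2^1 = 2
p_2^1 = 3^1 = 3
p_3^3 = 5^3 = 125
p_4^15 = 7^15 = 4747561509943
p_5^2 = 11^2 = 121
p_6^4 = 13^4 = 28561
p_7^14 = 17^14 = 168377826559400929
p_8^2 = 19^2 = 361
Product = 747967528663906949991374828908178512445250

747967528663906949991374828908178512445250


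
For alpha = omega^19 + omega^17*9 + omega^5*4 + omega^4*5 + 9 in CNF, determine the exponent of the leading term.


CNF: omega^19 + omega^17*9 + omega^5*4 + omega^4*5 + 9
The leading term is omega^19, which has exponent 19.

19


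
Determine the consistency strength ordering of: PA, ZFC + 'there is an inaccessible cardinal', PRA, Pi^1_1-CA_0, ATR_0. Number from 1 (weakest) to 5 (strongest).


Ordering by consistency strength:
1. PRA
2. PA
3. ATR_0
4. Pi^1_1-CA_0
5. ZFC + 'there is an inaccessible cardinal'


PA=2, ZFC + 'there is an inaccessible cardinal'=5, PRA=1, Pi^1_1-CA_0=4, ATR_0=3


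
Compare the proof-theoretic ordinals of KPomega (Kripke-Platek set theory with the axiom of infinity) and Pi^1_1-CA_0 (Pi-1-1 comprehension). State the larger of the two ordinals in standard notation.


Proof-theoretic ordinal of KPomega (Kripke-Platek set theory with the axiom of infinity): psi_0(epsilon_{Omega+1})
Proof-theoretic ordinal of Pi^1_1-CA_0 (Pi-1-1 comprehension): psi_0(Omega_omega)
Comparing: psi_0(epsilon_{Omega+1}) < psi_0(Omega_omega).
The larger ordinal is psi_0(Omega_omega) (from Pi^1_1-CA_0 (Pi-1-1 comprehension)).

psi_0(Omega_omega)


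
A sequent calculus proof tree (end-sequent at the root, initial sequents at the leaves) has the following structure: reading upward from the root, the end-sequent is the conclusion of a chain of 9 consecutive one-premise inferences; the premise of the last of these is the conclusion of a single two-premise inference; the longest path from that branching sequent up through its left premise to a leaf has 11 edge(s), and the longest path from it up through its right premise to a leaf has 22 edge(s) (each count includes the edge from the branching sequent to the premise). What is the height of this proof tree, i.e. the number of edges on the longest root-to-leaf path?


Longest path through the left premise: 11 edges (measured from the branching sequent)
Longest path through the right premise: 22 edges
Height of the subtree rooted at the branching sequent: max(11, 22) = 22
The branching sequent sits 9 edges above the root (the chain of one-premise inferences), so height = 22 + 9 = 31

31


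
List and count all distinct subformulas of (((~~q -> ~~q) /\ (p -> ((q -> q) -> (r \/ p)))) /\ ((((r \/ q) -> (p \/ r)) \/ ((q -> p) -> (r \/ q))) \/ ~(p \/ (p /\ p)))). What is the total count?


Formula: (((~~q -> ~~q) /\ (p -> ((q -> q) -> (r \/ p)))) /\ ((((r \/ q) -> (p \/ r)) \/ ((q -> p) -> (r \/ q))) \/ ~(p \/ (p /\ p))))
Subformulas found:
  1. r
  2. q
  3. p
  4. ~q
  5. ~~q
  6. (r \/ p)
  7. (q -> p)
  8. (r \/ q)
  9. (q -> q)
  10. (p /\ p)
  11. (p \/ r)
  12. (~~q -> ~~q)
  13. (p \/ (p /\ p))
  14. ~(p \/ (p /\ p))
  15. ((q -> q) -> (r \/ p))
  16. ((q -> p) -> (r \/ q))
  17. ((r \/ q) -> (p \/ r))
  18. (p -> ((q -> q) -> (r \/ p)))
  19. ((~~q -> ~~q) /\ (p -> ((q -> q) -> (r \/ p))))
  20. (((r \/ q) -> (p \/ r)) \/ ((q -> p) -> (r \/ q)))
  21. ((((r \/ q) -> (p \/ r)) \/ ((q -> p) -> (r \/ q))) \/ ~(p \/ (p /\ p)))
  22. (((~~q -> ~~q) /\ (p -> ((q -> q) -> (r \/ p)))) /\ ((((r \/ q) -> (p \/ r)) \/ ((q -> p) -> (r \/ q))) \/ ~(p \/ (p /\ p))))
Total distinct subformulas = 22

22


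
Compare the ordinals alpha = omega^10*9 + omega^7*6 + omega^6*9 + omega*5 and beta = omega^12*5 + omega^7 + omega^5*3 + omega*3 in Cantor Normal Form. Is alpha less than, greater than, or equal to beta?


Compare term by term from highest exponent:
alpha = omega^10*9 + omega^7*6 + omega^6*9 + omega*5
beta = omega^12*5 + omega^7 + omega^5*3 + omega*3
Term 1: alpha has omega^10*9, beta has omega^12*5
Term 2: alpha has omega^7*6, beta has omega^7*1
Term 3: alpha has omega^6*9, beta has omega^5*3
Term 4: alpha has omega^1*5, beta has omega^1*3
Result: alpha < beta

alpha < beta


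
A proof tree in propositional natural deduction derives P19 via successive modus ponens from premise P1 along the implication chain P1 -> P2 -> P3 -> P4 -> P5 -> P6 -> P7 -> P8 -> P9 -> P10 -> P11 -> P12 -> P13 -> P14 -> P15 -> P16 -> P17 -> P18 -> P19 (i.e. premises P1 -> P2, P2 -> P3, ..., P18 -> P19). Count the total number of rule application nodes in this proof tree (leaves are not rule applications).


We have a chain: P1 -> P2 -> P3 -> P4 -> P5 -> P6 -> P7 -> P8 -> P9 -> P10 -> P11 -> P12 -> P13 -> P14 -> P15 -> P16 -> P17 -> P18 -> P19.
Each modus ponens application produces the next variable.
The chain has 19 propositions, so 19-1 = 18 modus ponens steps.
Total inference nodes = 18

18


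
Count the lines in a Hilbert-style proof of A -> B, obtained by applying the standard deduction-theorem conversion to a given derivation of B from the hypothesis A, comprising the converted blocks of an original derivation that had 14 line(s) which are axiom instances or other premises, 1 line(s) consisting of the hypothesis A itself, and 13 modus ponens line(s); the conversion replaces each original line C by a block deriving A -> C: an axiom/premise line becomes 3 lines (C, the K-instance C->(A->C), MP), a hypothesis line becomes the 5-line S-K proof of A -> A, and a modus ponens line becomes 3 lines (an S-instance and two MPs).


Deduction-theorem conversion, block by block:
- 14 axiom/premise lines -> 3 lines each = 42
- 1 hypothesis lines -> 5 lines each (identity proof A->A) = 5
- 13 MP lines -> 3 lines each (S-instance, MP, MP) = 39
Total = 42 + 5 + 39 = 86 lines.

86


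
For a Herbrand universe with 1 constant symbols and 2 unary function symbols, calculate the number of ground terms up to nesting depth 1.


Herbrand terms by depth:
Depth 0: 1 constants
Depth 1: 2 new terms (running total: 3)
Total distinct ground terms = 3

3


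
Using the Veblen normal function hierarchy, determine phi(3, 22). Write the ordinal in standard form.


phi(3, 22):
phi(3, beta) = eta_beta (the beta-th eta number, fixed point of zeta).
phi(3, 22) = eta_22

eta_22


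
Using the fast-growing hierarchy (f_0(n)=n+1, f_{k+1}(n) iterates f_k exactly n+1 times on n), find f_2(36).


f_2(36) = f_1^37(36)
f_1(m) = 2m + 1.
Iterating: f_1^k(n) = 2^k*(n+1) - 1.
f_2(36) = 2^37*(36+1) - 1 = 137438953472*37 - 1 = 5085241278463

5085241278463


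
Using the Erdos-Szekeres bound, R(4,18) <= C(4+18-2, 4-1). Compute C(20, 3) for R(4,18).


R(4,18) <= C(4+18-2, 4-1) = C(20, 3)
C(20, 3) = 20! / (3! * 17!)
= 1140

1140


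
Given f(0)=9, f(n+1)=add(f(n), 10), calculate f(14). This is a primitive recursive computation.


f(0) = 9
f(1) = add(f(0), 10) = add(9, 10) = 19
f(2) = add(f(1), 10) = add(19, 10) = 29
f(3) = add(f(2), 10) = add(29, 10) = 39
f(4) = add(f(3), 10) = add(39, 10) = 49
f(5) = add(f(4), 10) = add(49, 10) = 59
f(6) = add(f(5), 10) = add(59, 10) = 69
f(7) = add(f(6), 10) = add(69, 10) = 79
f(8) = add(f(7), 10) = add(79, 10) = 89
f(9) = add(f(8), 10) = add(89, 10) = 99
f(10) = add(f(9), 10) = add(99, 10) = 109
f(11) = add(f(10), 10) = add(109, 10) = 119
f(12) = add(f(11), 10) = add(119, 10) = 129
f(13) = add(f(12), 10) = add(129, 10) = 139
f(14) = add(f(13), 10) = add(139, 10) = 149


149


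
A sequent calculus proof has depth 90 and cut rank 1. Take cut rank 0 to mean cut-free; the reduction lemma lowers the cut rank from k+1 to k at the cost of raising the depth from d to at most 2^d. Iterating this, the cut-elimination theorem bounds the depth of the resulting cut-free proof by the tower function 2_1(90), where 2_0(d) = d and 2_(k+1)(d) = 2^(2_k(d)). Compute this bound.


Each rank reduction sends depth d to at most 2^d; cut rank r needs r reductions.
2_0(90) = 90
2_1(90) = 2^90 = 1237940039285380274899124224
Cut-free depth bound = 1237940039285380274899124224

1237940039285380274899124224


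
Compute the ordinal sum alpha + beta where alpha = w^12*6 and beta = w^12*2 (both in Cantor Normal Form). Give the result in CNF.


Ordinal addition w^12*6 + w^12*2:
Both terms have the same exponent 12.
w^e*c + w^e*d = w^e*(c+d).
Result = w^12*(6+2) = w^12*8

w^12*8


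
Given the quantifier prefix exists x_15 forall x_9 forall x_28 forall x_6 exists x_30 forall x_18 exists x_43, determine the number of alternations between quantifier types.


Walk the prefix and count type changes:
  position 1: exists -> forall <-- alternation
  position 2: forall -> forall
  position 3: forall -> forall
  position 4: forall -> exists <-- alternation
  position 5: exists -> forall <-- alternation
  position 6: forall -> exists <-- alternation
Total alternations = 4

4


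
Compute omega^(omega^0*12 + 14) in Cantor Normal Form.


omega^(omega^0*12 + 14):
omega^0 = 1, so the exponent is 12 + 14 = 26 (finite ordinal addition).
Result = omega^26, already a single CNF term.

omega^26


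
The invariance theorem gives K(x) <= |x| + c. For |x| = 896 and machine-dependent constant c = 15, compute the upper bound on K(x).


K(x) <= |x| + c = 896 + 15 = 911

911


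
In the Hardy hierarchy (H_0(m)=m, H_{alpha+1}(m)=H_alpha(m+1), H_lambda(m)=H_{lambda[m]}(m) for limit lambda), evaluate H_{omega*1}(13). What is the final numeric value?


H_{omega*1}(13):
For the Hardy hierarchy, H_{omega*k}(n) = 2^k * n.
2^1 = 2.
2 * 13 = 26

26


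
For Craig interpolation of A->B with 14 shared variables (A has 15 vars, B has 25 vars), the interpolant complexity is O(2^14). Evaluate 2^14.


Shared atoms = 14
Craig interpolant size bound = 2^14
= 16384

16384


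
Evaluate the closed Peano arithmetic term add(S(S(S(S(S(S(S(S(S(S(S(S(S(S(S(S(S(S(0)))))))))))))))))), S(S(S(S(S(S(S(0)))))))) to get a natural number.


add(S^18(0), S^7(0)):
S^18(0) = 18
S^7(0) = 7
18 + 7 = 25

25


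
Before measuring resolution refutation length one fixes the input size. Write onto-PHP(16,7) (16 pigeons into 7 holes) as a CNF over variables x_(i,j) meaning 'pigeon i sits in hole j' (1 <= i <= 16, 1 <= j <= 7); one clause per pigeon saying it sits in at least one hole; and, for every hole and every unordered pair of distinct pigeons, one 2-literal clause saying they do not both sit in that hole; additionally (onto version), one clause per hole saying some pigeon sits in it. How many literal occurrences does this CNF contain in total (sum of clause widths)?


onto-PHP(16,7): 16 pigeons, 7 holes, 16*7 = 112 variables.
- pigeon clauses: one per pigeon -> 16 clauses of width 7 -> 112 literals
- hole clauses: 7 holes * C(16,2) = 7 * 120 -> 840 clauses of width 2 -> 1680 literals
- onto clauses: one per hole -> 7 clauses of width 16 -> 112 literals
Total literal occurrences = 112 + 1680 + 112 = 1904

1904


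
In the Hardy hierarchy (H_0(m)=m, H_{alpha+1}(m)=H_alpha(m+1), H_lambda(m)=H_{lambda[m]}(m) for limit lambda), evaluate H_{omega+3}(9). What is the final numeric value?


H_{omega+3}(9):
Unwind the 3 successor steps: H_{omega+3}(9) = H_omega(9+3) = H_omega(12).
H_omega(m) = H_m(m) = m + m = 2m.
Result = 2 * 12 = 24

24


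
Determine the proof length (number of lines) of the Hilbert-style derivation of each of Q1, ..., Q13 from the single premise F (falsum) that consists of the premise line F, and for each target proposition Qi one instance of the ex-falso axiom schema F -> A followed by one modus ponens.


Ex falso, line by line:
- 1 premise line (F)
- 13 targets, each needing 1 axiom instance (F -> Qi) + 1 MP = 2 lines: 2 * 13 = 26
Total = 1 + 26 = 27 lines.

27


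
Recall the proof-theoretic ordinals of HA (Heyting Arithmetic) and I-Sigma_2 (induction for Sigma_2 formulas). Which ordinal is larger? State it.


Proof-theoretic ordinal of HA (Heyting Arithmetic): epsilon_0
Proof-theoretic ordinal of I-Sigma_2 (induction for Sigma_2 formulas): omega^(omega^omega)
Comparing: omega^(omega^omega) < epsilon_0.
The larger ordinal is epsilon_0 (from HA (Heyting Arithmetic)).

epsilon_0


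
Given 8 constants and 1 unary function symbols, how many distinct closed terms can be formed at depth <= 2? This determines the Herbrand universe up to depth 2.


Herbrand terms by depth:
Depth 0: 8 constants
Depth 1: 8 new terms (running total: 16)
Depth 2: 8 new terms (running total: 24)
Total distinct ground terms = 24

24


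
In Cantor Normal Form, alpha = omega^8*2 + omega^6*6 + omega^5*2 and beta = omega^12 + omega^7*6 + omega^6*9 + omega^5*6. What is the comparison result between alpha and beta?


Compare term by term from highest exponent:
alpha = omega^8*2 + omega^6*6 + omega^5*2
beta = omega^12 + omega^7*6 + omega^6*9 + omega^5*6
Term 1: alpha has omega^8*2, beta has omega^12*1
Term 2: alpha has omega^6*6, beta has omega^7*6
Term 3: alpha has omega^5*2, beta has omega^6*9
Term 4: alpha has omega^0*0, beta has omega^5*6
Result: alpha < beta

alpha < beta
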